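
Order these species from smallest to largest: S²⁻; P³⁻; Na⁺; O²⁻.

First list Z and electron count for each: Na⁺ has 10 e⁻ (Z=11), O²⁻ has 10 e⁻ (Z=8), S²⁻ has 18 e⁻ (Z=16), P³⁻ has 18 e⁻ (Z=15). Na⁺ < O²⁻ (both 10 e⁻, Z=11>8); O²⁻ < S²⁻ (same group, period 2 vs 3); S²⁻ < P³⁻ (both 18 e⁻, Z=16>15).

Na⁺ < O²⁻ < S²⁻ < P³⁻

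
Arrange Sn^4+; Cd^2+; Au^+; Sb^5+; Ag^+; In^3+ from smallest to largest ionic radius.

Sb^5+ < Sn^4+ < In^3+ < Cd^2+ < Ag^+ < Au^+

Electron counts and nuclear charges: Sb^5+ has 46 e⁻ (Z=51), Sn^4+ has 46 e⁻ (Z=50), In^3+ has 46 e⁻ (Z=49), Cd^2+ has 46 e⁻ (Z=48), Ag^+ has 46 e⁻ (Z=47), Au^+ has 78 e⁻ (Z=79). Sb^5+ < Sn^4+ (both 46 e⁻, Z=51>50); Sn^4+ < In^3+ (both 46 e⁻, Z=50>49); In^3+ < Cd^2+ (isoelectronic, higher Z=49 is smaller); Cd^2+ < Ag^+ (isoelectronic, higher Z=48 is smaller); Ag^+ < Au^+ (same group, 1 shell fewer).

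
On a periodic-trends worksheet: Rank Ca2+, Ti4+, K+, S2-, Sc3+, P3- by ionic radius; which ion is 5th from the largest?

Sc3+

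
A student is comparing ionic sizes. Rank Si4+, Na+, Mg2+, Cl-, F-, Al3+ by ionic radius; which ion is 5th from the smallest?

F-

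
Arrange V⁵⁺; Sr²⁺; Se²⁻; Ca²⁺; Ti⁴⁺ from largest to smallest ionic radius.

Se²⁻ > Sr²⁺ > Ca²⁺ > Ti⁴⁺ > V⁵⁺

Work out protons and electrons: V⁵⁺ has 18 e⁻ (Z=23), Ti⁴⁺ has 18 e⁻ (Z=22), Ca²⁺ has 18 e⁻ (Z=20), Sr²⁺ has 36 e⁻ (Z=38), Se²⁻ has 36 e⁻ (Z=34). V⁵⁺ < Ti⁴⁺ (isoelectronic, higher Z=23 is smaller); Ti⁴⁺ < Ca²⁺ (isoelectronic, higher Z=22 is smaller); Ca²⁺ < Sr²⁺ (same group, period 4 vs 5); Sr²⁺ < Se²⁻ (both 36 e⁻, Z=38>34).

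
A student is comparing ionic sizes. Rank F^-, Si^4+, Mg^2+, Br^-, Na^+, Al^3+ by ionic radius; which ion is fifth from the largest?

Al^3+

Work out protons and electrons: Si^4+ has 10 e⁻ (Z=14), Al^3+ has 10 e⁻ (Z=13), Mg^2+ has 10 e⁻ (Z=12), Na^+ has 10 e⁻ (Z=11), F^- has 10 e⁻ (Z=9), Br^- has 36 e⁻ (Z=35). Si^4+ < Al^3+ (both 10 e⁻, Z=14>13); Al^3+ < Mg^2+ (isoelectronic, higher Z=13 is smaller); Mg^2+ < Na^+ (both 10 e⁻, Z=12>11); Na^+ < F^- (both 10 e⁻, Z=11>9); F^- < Br^- (same group, period 2 vs 4).
So the order is Si^4+ < Al^3+ < Mg^2+ < Na^+ < F^- < Br^-; the 5th-largest ion is Al^3+.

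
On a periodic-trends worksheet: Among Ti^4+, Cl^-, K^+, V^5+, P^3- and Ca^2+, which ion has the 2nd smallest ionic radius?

Each ion has 18 electrons. The ranking follows nuclear charge in reverse — greater Z gives a smaller radius. V^5+ (Z=23), Ti^4+ (Z=22), Ca^2+ (Z=20), K^+ (Z=19), Cl^- (Z=17), P^3- (Z=15).
Ordering: V^5+ < Ti^4+ < Ca^2+ < K^+ < Cl^- < P^3-. The 2nd smallest is Ti^4+.

Ti^4+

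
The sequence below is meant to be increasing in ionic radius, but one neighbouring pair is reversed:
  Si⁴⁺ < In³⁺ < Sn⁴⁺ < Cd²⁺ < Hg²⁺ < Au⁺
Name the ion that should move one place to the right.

The pair In³⁺, Sn⁴⁺ is the wrong way round — both have 46 electrons but Z(Sn)=50 > Z(In)=49, so Sn⁴⁺ should be the smaller of the two. All other adjacent pairs agree with periodic trends, so In³⁺ is the misplaced ion.

In³⁺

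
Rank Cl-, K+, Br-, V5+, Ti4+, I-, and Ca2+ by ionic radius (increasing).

V5+ < Ti4+ < Ca2+ < K+ < Cl- < Br- < I-

Tabulating Z and e⁻: V5+: 18 e⁻, Z=23, Ti4+: 18 e⁻, Z=22, Ca2+: 18 e⁻, Z=20, K+: 18 e⁻, Z=19, Cl-: 18 e⁻, Z=17, Br-: 36 e⁻, Z=35, I-: 54 e⁻, Z=53. V5+ < Ti4+ (both 18 e⁻, Z=23>22); Ti4+ < Ca2+ (isoelectronic, higher Z=22 is smaller); Ca2+ < K+ (both 18 e⁻, Z=20>19); K+ < Cl- (isoelectronic, higher Z=19 is smaller); Cl- < Br- (same group, period 3 vs 4); Br- < I- (same group, period 4 vs 5).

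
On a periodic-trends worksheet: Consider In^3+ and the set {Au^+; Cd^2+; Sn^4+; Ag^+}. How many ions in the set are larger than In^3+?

3

Sn^4+ (Z=50, 46 e⁻), In^3+ (Z=49, 46 e⁻), Cd^2+ (Z=48, 46 e⁻), Ag^+ (Z=47, 46 e⁻), Au^+ (Z=79, 78 e⁻). Sn^4+ < In^3+ (isoelectronic, higher Z=50 is smaller); In^3+ < Cd^2+ (both 46 e⁻, Z=49>48); Cd^2+ < Ag^+ (both 46 e⁻, Z=48>47); Ag^+ < Au^+ (same group, period 5 vs 6).
Ordering all of them (including In^3+) by radius gives Sn^4+ < In^3+ < Cd^2+ < Ag^+ < Au^+. That's 3.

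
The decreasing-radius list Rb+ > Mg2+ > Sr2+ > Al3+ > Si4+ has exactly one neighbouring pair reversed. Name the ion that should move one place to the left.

Scanning neighbour by neighbour, only Mg2+/Sr2+ violates a trend: Mg2+ and Sr2+ are in one column with the same charge; the lighter period-3 ion has 2 fewer shells and is smaller. That makes Sr2+ the one sitting a position late relative to where it belongs.

Sr2+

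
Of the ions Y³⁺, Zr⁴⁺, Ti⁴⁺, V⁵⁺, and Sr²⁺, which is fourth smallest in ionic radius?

Tabulating Z and e⁻: V⁵⁺ has 18 e⁻ (Z=23), Ti⁴⁺ has 18 e⁻ (Z=22), Zr⁴⁺ has 36 e⁻ (Z=40), Y³⁺ has 36 e⁻ (Z=39), Sr²⁺ has 36 e⁻ (Z=38). V⁵⁺ < Ti⁴⁺ (isoelectronic, higher Z=23 is smaller); Ti⁴⁺ < Zr⁴⁺ (same group, 1 shell fewer); Zr⁴⁺ < Y³⁺ (isoelectronic, higher Z=40 is smaller); Y³⁺ < Sr²⁺ (both 36 e⁻, Z=39>38).
Ordering: V⁵⁺ < Ti⁴⁺ < Zr⁴⁺ < Y³⁺ < Sr²⁺. The fourth smallest is Y³⁺.

Y³⁺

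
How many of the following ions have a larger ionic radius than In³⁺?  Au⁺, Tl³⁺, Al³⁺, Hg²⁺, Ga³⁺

Work out protons and electrons: Al³⁺ (Z=13, 10 e⁻), Ga³⁺ (Z=31, 28 e⁻), In³⁺ (Z=49, 46 e⁻), Tl³⁺ (Z=81, 78 e⁻), Hg²⁺ (Z=80, 78 e⁻), Au⁺ (Z=79, 78 e⁻). Al³⁺ < Ga³⁺ (same group, period 3 vs 4); Ga³⁺ < In³⁺ (same group, 1 shell fewer); In³⁺ < Tl³⁺ (same group, period 5 vs 6); Tl³⁺ < Hg²⁺ (both 78 e⁻, Z=81>80); Hg²⁺ < Au⁺ (both 78 e⁻, Z=80>79).
Overall: Al³⁺ < Ga³⁺ < In³⁺ < Tl³⁺ < Hg²⁺ < Au⁺. In³⁺ has 2 below it and 3 above. That's 3.

3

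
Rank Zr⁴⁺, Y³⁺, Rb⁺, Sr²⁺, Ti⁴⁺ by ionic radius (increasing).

Ti⁴⁺ < Zr⁴⁺ < Y³⁺ < Sr²⁺ < Rb⁺

Tabulating Z and e⁻: Ti⁴⁺ has 18 e⁻ (Z=22), Zr⁴⁺ has 36 e⁻ (Z=40), Y³⁺ has 36 e⁻ (Z=39), Sr²⁺ has 36 e⁻ (Z=38), Rb⁺ has 36 e⁻ (Z=37). Ti⁴⁺ < Zr⁴⁺ (same group, period 4 vs 5); Zr⁴⁺ < Y³⁺ (isoelectronic, higher Z=40 is smaller); Y³⁺ < Sr²⁺ (both 36 e⁻, Z=39>38); Sr²⁺ < Rb⁺ (both 36 e⁻, Z=38>37).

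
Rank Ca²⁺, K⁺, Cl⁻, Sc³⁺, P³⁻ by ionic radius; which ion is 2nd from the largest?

All of these have 18 electrons (isoelectronic). With the same electron cloud, the ion with the most protons pulls it in tightest. Nuclear charges: Sc³⁺ (Z=21), Ca²⁺ (Z=20), K⁺ (Z=19), Cl⁻ (Z=17), P³⁻ (Z=15). Highest Z is smallest.
Full ascending order: Sc³⁺ < Ca²⁺ < K⁺ < Cl⁻ < P³⁻. Counting from the largest, position 2 is Cl⁻.

Cl⁻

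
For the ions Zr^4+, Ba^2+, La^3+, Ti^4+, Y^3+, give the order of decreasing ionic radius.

Work out protons and electrons: Ti^4+: 18 e⁻, Z=22, Zr^4+: 36 e⁻, Z=40, Y^3+: 36 e⁻, Z=39, La^3+: 54 e⁻, Z=57, Ba^2+: 54 e⁻, Z=56. Ti^4+ < Zr^4+ (same group, period 4 vs 5); Zr^4+ < Y^3+ (both 36 e⁻, Z=40>39); Y^3+ < La^3+ (same group, period 5 vs 6); La^3+ < Ba^2+ (isoelectronic, higher Z=57 is smaller).

Ba^2+ > La^3+ > Y^3+ > Zr^4+ > Ti^4+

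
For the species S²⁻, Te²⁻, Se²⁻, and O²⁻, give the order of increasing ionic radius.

O²⁻ < S²⁻ < Se²⁻ < Te²⁻

All are in the same group with charge -2. Radius grows down the group as n (the outermost shell) increases.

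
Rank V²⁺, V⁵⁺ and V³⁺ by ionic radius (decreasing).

For a single element, ionic radius drops as positive charge rises — V⁵⁺ < V²⁺.

V²⁺ > V³⁺ > V⁵⁺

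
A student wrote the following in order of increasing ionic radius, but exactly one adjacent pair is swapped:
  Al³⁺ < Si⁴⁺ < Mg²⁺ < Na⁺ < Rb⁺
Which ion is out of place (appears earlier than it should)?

The pair Al³⁺, Si⁴⁺ is the wrong way round — Si⁴⁺ and Al³⁺ share 10 electrons; the higher nuclear charge on Si (Z=14) contracts it more, so Si⁴⁺ < Al³⁺. All other adjacent pairs agree with periodic trends, so Al³⁺ is the misplaced ion.

Al³⁺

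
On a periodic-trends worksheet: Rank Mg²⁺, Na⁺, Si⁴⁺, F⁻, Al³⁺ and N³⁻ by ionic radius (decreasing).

These species are isoelectronic with 10 electrons. The only difference is the number of protons: Si⁴⁺ (Z=14), Al³⁺ (Z=13), Mg²⁺ (Z=12), Na⁺ (Z=11), F⁻ (Z=9), N³⁻ (Z=7). The strongest nuclear pull (Si⁴⁺) gives the smallest ion.

N³⁻ > F⁻ > Na⁺ > Mg²⁺ > Al³⁺ > Si⁴⁺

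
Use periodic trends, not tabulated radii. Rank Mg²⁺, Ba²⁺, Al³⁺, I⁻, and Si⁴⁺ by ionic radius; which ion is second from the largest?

Tabulating Z and e⁻: Si⁴⁺ has 10 e⁻ (Z=14), Al³⁺ has 10 e⁻ (Z=13), Mg²⁺ has 10 e⁻ (Z=12), Ba²⁺ has 54 e⁻ (Z=56), I⁻ has 54 e⁻ (Z=53). Si⁴⁺ < Al³⁺ (isoelectronic, higher Z=14 is smaller); Al³⁺ < Mg²⁺ (both 10 e⁻, Z=13>12); Mg²⁺ < Ba²⁺ (same group, 3 shells fewer); Ba²⁺ < I⁻ (both 54 e⁻, Z=56>53).
Full ascending order: Si⁴⁺ < Al³⁺ < Mg²⁺ < Ba²⁺ < I⁻. Counting from the largest, position 2 is Ba²⁺.

Ba²⁺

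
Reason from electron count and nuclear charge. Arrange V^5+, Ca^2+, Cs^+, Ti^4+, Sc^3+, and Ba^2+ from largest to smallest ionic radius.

Electron counts and nuclear charges: V^5+: 18 e⁻, Z=23, Ti^4+: 18 e⁻, Z=22, Sc^3+: 18 e⁻, Z=21, Ca^2+: 18 e⁻, Z=20, Ba^2+: 54 e⁻, Z=56, Cs^+: 54 e⁻, Z=55. V^5+ < Ti^4+ (both 18 e⁻, Z=23>22); Ti^4+ < Sc^3+ (isoelectronic, higher Z=22 is smaller); Sc^3+ < Ca^2+ (isoelectronic, higher Z=21 is smaller); Ca^2+ < Ba^2+ (same group, 2 shells fewer); Ba^2+ < Cs^+ (isoelectronic, higher Z=56 is smaller).

Cs^+ > Ba^2+ > Ca^2+ > Sc^3+ > Ti^4+ > V^5+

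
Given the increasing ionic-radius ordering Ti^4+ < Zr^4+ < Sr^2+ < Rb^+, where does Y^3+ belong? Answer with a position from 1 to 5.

Electron counts and nuclear charges: Ti^4+ (Z=22, 18 e⁻), Zr^4+ (Z=40, 36 e⁻), Y^3+ (Z=39, 36 e⁻), Sr^2+ (Z=38, 36 e⁻), Rb^+ (Z=37, 36 e⁻). Ti^4+ < Zr^4+ (same group, 1 shell fewer); Zr^4+ < Y^3+ (isoelectronic, higher Z=40 is smaller); Y^3+ < Sr^2+ (isoelectronic, higher Z=39 is smaller); Sr^2+ < Rb^+ (both 36 e⁻, Z=38>37).
The complete sequence is Ti^4+ < Zr^4+ < Y^3+ < Sr^2+ < Rb^+. Y^3+ sits at position 3.

3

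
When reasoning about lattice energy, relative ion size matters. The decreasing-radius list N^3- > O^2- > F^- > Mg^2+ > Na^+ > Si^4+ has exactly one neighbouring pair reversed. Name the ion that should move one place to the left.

Na^+

Check each adjacent pair. Mg^2+ and Na^+ are reversed: both have 10 electrons but Z(Mg)=12 > Z(Na)=11, so Mg^2+ should be the smaller of the two. No other neighbouring pair contradicts the periodic trends, so Na^+ is the ion listed too late.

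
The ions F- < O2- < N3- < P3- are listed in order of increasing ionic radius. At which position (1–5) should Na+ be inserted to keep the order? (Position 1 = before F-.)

Tabulating Z and e⁻: Na+ has 10 e⁻ (Z=11), F- has 10 e⁻ (Z=9), O2- has 10 e⁻ (Z=8), N3- has 10 e⁻ (Z=7), P3- has 18 e⁻ (Z=15). Na+ < F- (both 10 e⁻, Z=11>9); F- < O2- (isoelectronic, higher Z=9 is smaller); O2- < N3- (both 10 e⁻, Z=8>7); N3- < P3- (same group, period 2 vs 3).
Merged order: Na+ < F- < O2- < N3- < P3- — Na+ is number 1.

1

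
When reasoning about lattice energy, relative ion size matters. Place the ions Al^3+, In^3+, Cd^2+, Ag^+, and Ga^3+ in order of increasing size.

Al^3+ < Ga^3+ < In^3+ < Cd^2+ < Ag^+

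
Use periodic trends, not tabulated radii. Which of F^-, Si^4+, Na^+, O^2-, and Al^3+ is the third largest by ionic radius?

All of these have 10 electrons (isoelectronic). With the same electron cloud, the ion with the most protons pulls it in tightest. Nuclear charges: Si^4+ (Z=14), Al^3+ (Z=13), Na^+ (Z=11), F^- (Z=9), O^2- (Z=8). Highest Z is smallest.
That gives Si^4+ < Al^3+ < Na^+ < F^- < O^2-. From the largest end, number 3 is Na^+.

Na^+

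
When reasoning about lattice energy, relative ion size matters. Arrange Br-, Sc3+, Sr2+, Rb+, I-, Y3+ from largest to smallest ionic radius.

I- > Br- > Rb+ > Sr2+ > Y3+ > Sc3+

Electron counts and nuclear charges: Sc3+: 18 e⁻, Z=21, Y3+: 36 e⁻, Z=39, Sr2+: 36 e⁻, Z=38, Rb+: 36 e⁻, Z=37, Br-: 36 e⁻, Z=35, I-: 54 e⁻, Z=53. Sc3+ < Y3+ (same group, period 4 vs 5); Y3+ < Sr2+ (both 36 e⁻, Z=39>38); Sr2+ < Rb+ (isoelectronic, higher Z=38 is smaller); Rb+ < Br- (both 36 e⁻, Z=37>35); Br- < I- (same group, period 4 vs 5).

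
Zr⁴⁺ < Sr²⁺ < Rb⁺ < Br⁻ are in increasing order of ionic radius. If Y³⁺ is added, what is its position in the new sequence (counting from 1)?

2

Isoelectronic series (36 e⁻ each). Size is set by nuclear charge: more protons means a smaller ion. Zr⁴⁺ (Z=40), Y³⁺ (Z=39), Sr²⁺ (Z=38), Rb⁺ (Z=37), Br⁻ (Z=35).
Putting Y³⁺ in gives Zr⁴⁺ < Y³⁺ < Sr²⁺ < Rb⁺ < Br⁻; it lands at slot 2.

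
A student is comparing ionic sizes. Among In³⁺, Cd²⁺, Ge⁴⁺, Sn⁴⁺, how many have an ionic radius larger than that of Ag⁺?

Work out protons and electrons: Ge⁴⁺ has 28 e⁻ (Z=32), Sn⁴⁺ has 46 e⁻ (Z=50), In³⁺ has 46 e⁻ (Z=49), Cd²⁺ has 46 e⁻ (Z=48), Ag⁺ has 46 e⁻ (Z=47). Ge⁴⁺ < Sn⁴⁺ (same group, 1 shell fewer); Sn⁴⁺ < In³⁺ (isoelectronic, higher Z=50 is smaller); In³⁺ < Cd²⁺ (isoelectronic, higher Z=49 is smaller); Cd²⁺ < Ag⁺ (isoelectronic, higher Z=48 is smaller).
Ordering all of them (including Ag⁺) by radius gives Ge⁴⁺ < Sn⁴⁺ < In³⁺ < Cd²⁺ < Ag⁺. So 0 are larger.

0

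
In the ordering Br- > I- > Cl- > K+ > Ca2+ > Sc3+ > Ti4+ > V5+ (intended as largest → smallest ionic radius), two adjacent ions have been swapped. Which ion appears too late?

I-

Scanning neighbour by neighbour, only Br-/I- violates a trend: Br- and I- are in one column with the same charge; the lighter period-4 ion has one fewer shell and is smaller. That makes I- the one sitting a position late relative to where it belongs.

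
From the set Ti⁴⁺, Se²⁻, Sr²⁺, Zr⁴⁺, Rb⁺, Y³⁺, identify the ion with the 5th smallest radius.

Ti⁴⁺ has 18 e⁻ (Z=22), Zr⁴⁺ has 36 e⁻ (Z=40), Y³⁺ has 36 e⁻ (Z=39), Sr²⁺ has 36 e⁻ (Z=38), Rb⁺ has 36 e⁻ (Z=37), Se²⁻ has 36 e⁻ (Z=34). Ti⁴⁺ < Zr⁴⁺ (same group, period 4 vs 5); Zr⁴⁺ < Y³⁺ (isoelectronic, higher Z=40 is smaller); Y³⁺ < Sr²⁺ (both 36 e⁻, Z=39>38); Sr²⁺ < Rb⁺ (both 36 e⁻, Z=38>37); Rb⁺ < Se²⁻ (both 36 e⁻, Z=37>34).
Full ascending order: Ti⁴⁺ < Zr⁴⁺ < Y³⁺ < Sr²⁺ < Rb⁺ < Se²⁻. Counting from the smallest, position 5 is Rb⁺.

Rb⁺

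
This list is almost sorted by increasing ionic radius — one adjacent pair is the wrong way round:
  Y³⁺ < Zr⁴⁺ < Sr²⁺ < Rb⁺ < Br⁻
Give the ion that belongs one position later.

The pair Y³⁺, Zr⁴⁺ is the wrong way round — Zr⁴⁺ and Y³⁺ share 36 electrons; the higher nuclear charge on Zr (Z=40) contracts it more, so Zr⁴⁺ < Y³⁺. All other adjacent pairs agree with periodic trends, so Y³⁺ is the misplaced ion.

Y³⁺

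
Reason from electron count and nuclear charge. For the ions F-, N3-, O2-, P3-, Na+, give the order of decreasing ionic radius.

Electron counts and nuclear charges: Na+ (Z=11, 10 e⁻), F- (Z=9, 10 e⁻), O2- (Z=8, 10 e⁻), N3- (Z=7, 10 e⁻), P3- (Z=15, 18 e⁻). Na+ < F- (both 10 e⁻, Z=11>9); F- < O2- (both 10 e⁻, Z=9>8); O2- < N3- (isoelectronic, higher Z=8 is smaller); N3- < P3- (same group, period 2 vs 3).

P3- > N3- > O2- > F- > Na+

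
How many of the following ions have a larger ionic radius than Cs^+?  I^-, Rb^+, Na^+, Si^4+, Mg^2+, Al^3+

First list Z and electron count for each: Si^4+ (Z=14, 10 e⁻), Al^3+ (Z=13, 10 e⁻), Mg^2+ (Z=12, 10 e⁻), Na^+ (Z=11, 10 e⁻), Rb^+ (Z=37, 36 e⁻), Cs^+ (Z=55, 54 e⁻), I^- (Z=53, 54 e⁻). Si^4+ < Al^3+ (isoelectronic, higher Z=14 is smaller); Al^3+ < Mg^2+ (isoelectronic, higher Z=13 is smaller); Mg^2+ < Na^+ (both 10 e⁻, Z=12>11); Na^+ < Rb^+ (same group, 2 shells fewer); Rb^+ < Cs^+ (same group, period 5 vs 6); Cs^+ < I^- (isoelectronic, higher Z=55 is smaller).
Overall: Si^4+ < Al^3+ < Mg^2+ < Na^+ < Rb^+ < Cs^+ < I^-. Cs^+ has 5 below it and 1 above. Count: 1.

1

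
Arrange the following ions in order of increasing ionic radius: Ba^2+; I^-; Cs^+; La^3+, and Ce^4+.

Ce^4+ < La^3+ < Ba^2+ < Cs^+ < I^-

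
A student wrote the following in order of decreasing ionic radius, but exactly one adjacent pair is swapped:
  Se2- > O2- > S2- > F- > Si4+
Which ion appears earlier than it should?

O2-

Compare adjacent ions: both in group 16 with the same charge; O2- (period 2) has the smaller radius — yet in this decreasing list O2- sits before S2-. Nothing else is reversed, so O2- should move one place to the right.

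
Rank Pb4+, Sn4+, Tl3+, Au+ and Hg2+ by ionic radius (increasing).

Electron counts and nuclear charges: Sn4+: 46 e⁻, Z=50, Pb4+: 78 e⁻, Z=82, Tl3+: 78 e⁻, Z=81, Hg2+: 78 e⁻, Z=80, Au+: 78 e⁻, Z=79. Sn4+ < Pb4+ (same group, 1 shell fewer); Pb4+ < Tl3+ (isoelectronic, higher Z=82 is smaller); Tl3+ < Hg2+ (isoelectronic, higher Z=81 is smaller); Hg2+ < Au+ (both 78 e⁻, Z=80>79).

Sn4+ < Pb4+ < Tl3+ < Hg2+ < Au+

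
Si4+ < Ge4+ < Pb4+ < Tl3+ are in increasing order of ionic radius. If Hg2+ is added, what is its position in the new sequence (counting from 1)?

5

Electron counts and nuclear charges: Si4+ has 10 e⁻ (Z=14), Ge4+ has 28 e⁻ (Z=32), Pb4+ has 78 e⁻ (Z=82), Tl3+ has 78 e⁻ (Z=81), Hg2+ has 78 e⁻ (Z=80). Si4+ < Ge4+ (same group, 1 shell fewer); Ge4+ < Pb4+ (same group, period 4 vs 6); Pb4+ < Tl3+ (isoelectronic, higher Z=82 is smaller); Tl3+ < Hg2+ (isoelectronic, higher Z=81 is smaller).
The complete sequence is Si4+ < Ge4+ < Pb4+ < Tl3+ < Hg2+. Hg2+ sits at position 5.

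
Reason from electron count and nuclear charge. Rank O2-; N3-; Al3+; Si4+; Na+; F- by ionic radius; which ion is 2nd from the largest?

O2-

All of these have 10 electrons (isoelectronic). With the same electron cloud, the ion with the most protons pulls it in tightest. Nuclear charges: Si4+ (Z=14), Al3+ (Z=13), Na+ (Z=11), F- (Z=9), O2- (Z=8), N3- (Z=7). Highest Z is smallest.
So the order is Si4+ < Al3+ < Na+ < F- < O2- < N3-; the 2nd-largest ion is O2-.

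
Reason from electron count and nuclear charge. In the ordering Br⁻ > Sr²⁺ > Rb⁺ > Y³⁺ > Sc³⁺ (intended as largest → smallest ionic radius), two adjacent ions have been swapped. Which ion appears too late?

The pair Sr²⁺, Rb⁺ is the wrong way round — they are isoelectronic (36 e⁻) and Sr has more protons than Rb (38 vs 37), making Sr²⁺ smaller. All other adjacent pairs agree with periodic trends, so Rb⁺ is the misplaced ion.

Rb⁺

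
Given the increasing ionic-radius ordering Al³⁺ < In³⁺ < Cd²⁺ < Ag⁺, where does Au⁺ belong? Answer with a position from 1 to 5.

5

First list Z and electron count for each: Al³⁺: 10 e⁻, Z=13, In³⁺: 46 e⁻, Z=49, Cd²⁺: 46 e⁻, Z=48, Ag⁺: 46 e⁻, Z=47, Au⁺: 78 e⁻, Z=79. Al³⁺ < In³⁺ (same group, 2 shells fewer); In³⁺ < Cd²⁺ (both 46 e⁻, Z=49>48); Cd²⁺ < Ag⁺ (isoelectronic, higher Z=48 is smaller); Ag⁺ < Au⁺ (same group, 1 shell fewer).
Merged order: Al³⁺ < In³⁺ < Cd²⁺ < Ag⁺ < Au⁺ — Au⁺ is number 5.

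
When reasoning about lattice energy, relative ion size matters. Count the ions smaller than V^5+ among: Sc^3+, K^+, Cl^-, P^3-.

Isoelectronic series (18 e⁻ each). Size is set by nuclear charge: more protons means a smaller ion. V^5+ (Z=23), Sc^3+ (Z=21), K^+ (Z=19), Cl^- (Z=17), P^3- (Z=15).
Placing each against V^5+: smaller — none; larger — Sc^3+, K^+, Cl^-, P^3-. Count: 0.

0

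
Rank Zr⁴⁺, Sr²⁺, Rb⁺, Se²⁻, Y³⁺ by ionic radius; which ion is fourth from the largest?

All of these have 36 electrons (isoelectronic). With the same electron cloud, the ion with the most protons pulls it in tightest. Nuclear charges: Zr⁴⁺ (Z=40), Y³⁺ (Z=39), Sr²⁺ (Z=38), Rb⁺ (Z=37), Se²⁻ (Z=34). Highest Z is smallest.
So the order is Zr⁴⁺ < Y³⁺ < Sr²⁺ < Rb⁺ < Se²⁻; the 4th-largest ion is Y³⁺.

Y³⁺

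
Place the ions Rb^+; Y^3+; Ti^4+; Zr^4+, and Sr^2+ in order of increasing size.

First list Z and electron count for each: Ti^4+ (Z=22, 18 e⁻), Zr^4+ (Z=40, 36 e⁻), Y^3+ (Z=39, 36 e⁻), Sr^2+ (Z=38, 36 e⁻), Rb^+ (Z=37, 36 e⁻). Ti^4+ < Zr^4+ (same group, period 4 vs 5); Zr^4+ < Y^3+ (both 36 e⁻, Z=40>39); Y^3+ < Sr^2+ (isoelectronic, higher Z=39 is smaller); Sr^2+ < Rb^+ (isoelectronic, higher Z=38 is smaller).

Ti^4+ < Zr^4+ < Y^3+ < Sr^2+ < Rb^+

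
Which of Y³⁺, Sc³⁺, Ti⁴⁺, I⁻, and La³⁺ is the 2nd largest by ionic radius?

La³⁺

Ti⁴⁺ (Z=22, 18 e⁻), Sc³⁺ (Z=21, 18 e⁻), Y³⁺ (Z=39, 36 e⁻), La³⁺ (Z=57, 54 e⁻), I⁻ (Z=53, 54 e⁻). Ti⁴⁺ < Sc³⁺ (isoelectronic, higher Z=22 is smaller); Sc³⁺ < Y³⁺ (same group, period 4 vs 5); Y³⁺ < La³⁺ (same group, 1 shell fewer); La³⁺ < I⁻ (isoelectronic, higher Z=57 is smaller).
That gives Ti⁴⁺ < Sc³⁺ < Y³⁺ < La³⁺ < I⁻. From the largest end, number 2 is La³⁺.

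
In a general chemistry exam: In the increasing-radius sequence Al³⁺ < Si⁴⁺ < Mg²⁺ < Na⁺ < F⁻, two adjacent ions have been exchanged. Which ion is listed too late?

Check each adjacent pair. Al³⁺ and Si⁴⁺ are reversed: both have 10 electrons but Z(Si)=14 > Z(Al)=13, so Si⁴⁺ should be the smaller of the two. No other neighbouring pair contradicts the periodic trends, so Si⁴⁺ is the ion listed too late.

Si⁴⁺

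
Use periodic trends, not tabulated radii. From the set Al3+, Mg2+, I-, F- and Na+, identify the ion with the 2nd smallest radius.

Mg2+

Electron counts and nuclear charges: Al3+: 10 e⁻, Z=13, Mg2+: 10 e⁻, Z=12, Na+: 10 e⁻, Z=11, F-: 10 e⁻, Z=9, I-: 54 e⁻, Z=53. Al3+ < Mg2+ (isoelectronic, higher Z=13 is smaller); Mg2+ < Na+ (isoelectronic, higher Z=12 is smaller); Na+ < F- (both 10 e⁻, Z=11>9); F- < I- (same group, period 2 vs 5).
That gives Al3+ < Mg2+ < Na+ < F- < I-. From the smallest end, number 2 is Mg2+.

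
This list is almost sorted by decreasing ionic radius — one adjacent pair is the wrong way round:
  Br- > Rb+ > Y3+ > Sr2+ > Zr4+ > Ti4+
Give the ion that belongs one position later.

Y3+

Scanning neighbour by neighbour, only Y3+/Sr2+ violates a trend: both have 36 electrons but Z(Y)=39 > Z(Sr)=38, so Y3+ should be the smaller of the two. That makes Y3+ the one sitting a position early relative to where it belongs.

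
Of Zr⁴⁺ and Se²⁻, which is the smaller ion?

Each ion has 36 electrons. The ranking follows nuclear charge in reverse — greater Z gives a smaller radius. Zr⁴⁺ (Z=40), Se²⁻ (Z=34).

Zr⁴⁺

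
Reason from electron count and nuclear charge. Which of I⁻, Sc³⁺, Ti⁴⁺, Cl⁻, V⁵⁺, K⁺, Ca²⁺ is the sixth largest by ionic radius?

Ti⁴⁺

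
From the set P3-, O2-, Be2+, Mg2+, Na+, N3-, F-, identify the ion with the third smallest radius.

Na+

Work out protons and electrons: Be2+ (Z=4, 2 e⁻), Mg2+ (Z=12, 10 e⁻), Na+ (Z=11, 10 e⁻), F- (Z=9, 10 e⁻), O2- (Z=8, 10 e⁻), N3- (Z=7, 10 e⁻), P3- (Z=15, 18 e⁻). Be2+ < Mg2+ (same group, period 2 vs 3); Mg2+ < Na+ (both 10 e⁻, Z=12>11); Na+ < F- (both 10 e⁻, Z=11>9); F- < O2- (isoelectronic, higher Z=9 is smaller); O2- < N3- (both 10 e⁻, Z=8>7); N3- < P3- (same group, 1 shell fewer).
Ordering: Be2+ < Mg2+ < Na+ < F- < O2- < N3- < P3-. The third smallest is Na+.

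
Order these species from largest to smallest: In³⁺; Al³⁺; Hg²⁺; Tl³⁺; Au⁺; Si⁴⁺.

Au⁺ > Hg²⁺ > Tl³⁺ > In³⁺ > Al³⁺ > Si⁴⁺

Tabulating Z and e⁻: Si⁴⁺: 10 e⁻, Z=14, Al³⁺: 10 e⁻, Z=13, In³⁺: 46 e⁻, Z=49, Tl³⁺: 78 e⁻, Z=81, Hg²⁺: 78 e⁻, Z=80, Au⁺: 78 e⁻, Z=79. Si⁴⁺ < Al³⁺ (both 10 e⁻, Z=14>13); Al³⁺ < In³⁺ (same group, period 3 vs 5); In³⁺ < Tl³⁺ (same group, period 5 vs 6); Tl³⁺ < Hg²⁺ (both 78 e⁻, Z=81>80); Hg²⁺ < Au⁺ (both 78 e⁻, Z=80>79).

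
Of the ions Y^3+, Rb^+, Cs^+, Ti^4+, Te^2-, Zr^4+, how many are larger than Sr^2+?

Ti^4+ has 18 e⁻ (Z=22), Zr^4+ has 36 e⁻ (Z=40), Y^3+ has 36 e⁻ (Z=39), Sr^2+ has 36 e⁻ (Z=38), Rb^+ has 36 e⁻ (Z=37), Cs^+ has 54 e⁻ (Z=55), Te^2- has 54 e⁻ (Z=52). Ti^4+ < Zr^4+ (same group, 1 shell fewer); Zr^4+ < Y^3+ (both 36 e⁻, Z=40>39); Y^3+ < Sr^2+ (isoelectronic, higher Z=39 is smaller); Sr^2+ < Rb^+ (both 36 e⁻, Z=38>37); Rb^+ < Cs^+ (same group, period 5 vs 6); Cs^+ < Te^2- (isoelectronic, higher Z=55 is smaller).
Relative to Sr^2+, the ions that are larger are Rb^+, Cs^+, Te^2-. So 3 are larger.

3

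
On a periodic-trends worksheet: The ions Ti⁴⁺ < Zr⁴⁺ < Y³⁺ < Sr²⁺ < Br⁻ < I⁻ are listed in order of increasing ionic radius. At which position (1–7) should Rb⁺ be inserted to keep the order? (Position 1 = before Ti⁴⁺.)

5

Electron counts and nuclear charges: Ti⁴⁺ has 18 e⁻ (Z=22), Zr⁴⁺ has 36 e⁻ (Z=40), Y³⁺ has 36 e⁻ (Z=39), Sr²⁺ has 36 e⁻ (Z=38), Rb⁺ has 36 e⁻ (Z=37), Br⁻ has 36 e⁻ (Z=35), I⁻ has 54 e⁻ (Z=53). Ti⁴⁺ < Zr⁴⁺ (same group, period 4 vs 5); Zr⁴⁺ < Y³⁺ (isoelectronic, higher Z=40 is smaller); Y³⁺ < Sr²⁺ (both 36 e⁻, Z=39>38); Sr²⁺ < Rb⁺ (isoelectronic, higher Z=38 is smaller); Rb⁺ < Br⁻ (isoelectronic, higher Z=37 is smaller); Br⁻ < I⁻ (same group, period 4 vs 5).
Merged order: Ti⁴⁺ < Zr⁴⁺ < Y³⁺ < Sr²⁺ < Rb⁺ < Br⁻ < I⁻ — Rb⁺ is number 5.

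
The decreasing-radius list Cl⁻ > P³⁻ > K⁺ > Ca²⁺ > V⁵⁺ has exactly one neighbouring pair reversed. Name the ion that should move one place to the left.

P³⁻

Compare adjacent ions: both have 18 electrons but Z(Cl)=17 > Z(P)=15, so Cl⁻ should be the smaller of the two — yet in this decreasing list Cl⁻ sits before P³⁻. Nothing else is reversed, so P³⁻ should move one place to the left.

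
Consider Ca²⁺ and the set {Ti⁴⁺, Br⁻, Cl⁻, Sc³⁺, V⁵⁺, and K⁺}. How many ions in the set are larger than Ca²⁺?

3

First list Z and electron count for each: V⁵⁺ (Z=23, 18 e⁻), Ti⁴⁺ (Z=22, 18 e⁻), Sc³⁺ (Z=21, 18 e⁻), Ca²⁺ (Z=20, 18 e⁻), K⁺ (Z=19, 18 e⁻), Cl⁻ (Z=17, 18 e⁻), Br⁻ (Z=35, 36 e⁻). V⁵⁺ < Ti⁴⁺ (isoelectronic, higher Z=23 is smaller); Ti⁴⁺ < Sc³⁺ (both 18 e⁻, Z=22>21); Sc³⁺ < Ca²⁺ (both 18 e⁻, Z=21>20); Ca²⁺ < K⁺ (isoelectronic, higher Z=20 is smaller); K⁺ < Cl⁻ (isoelectronic, higher Z=19 is smaller); Cl⁻ < Br⁻ (same group, 1 shell fewer).
Relative to Ca²⁺, the ions that are larger are K⁺, Cl⁻, Br⁻. So 3 are larger.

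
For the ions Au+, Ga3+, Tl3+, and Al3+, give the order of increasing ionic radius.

Al3+: 10 e⁻, Z=13, Ga3+: 28 e⁻, Z=31, Tl3+: 78 e⁻, Z=81, Au+: 78 e⁻, Z=79. Al3+ < Ga3+ (same group, 1 shell fewer); Ga3+ < Tl3+ (same group, 2 shells fewer); Tl3+ < Au+ (both 78 e⁻, Z=81>79).

Al3+ < Ga3+ < Tl3+ < Au+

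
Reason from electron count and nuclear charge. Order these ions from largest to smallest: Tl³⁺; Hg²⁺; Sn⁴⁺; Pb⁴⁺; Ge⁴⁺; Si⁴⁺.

Si⁴⁺: 10 e⁻, Z=14, Ge⁴⁺: 28 e⁻, Z=32, Sn⁴⁺: 46 e⁻, Z=50, Pb⁴⁺: 78 e⁻, Z=82, Tl³⁺: 78 e⁻, Z=81, Hg²⁺: 78 e⁻, Z=80. Si⁴⁺ < Ge⁴⁺ (same group, period 3 vs 4); Ge⁴⁺ < Sn⁴⁺ (same group, period 4 vs 5); Sn⁴⁺ < Pb⁴⁺ (same group, period 5 vs 6); Pb⁴⁺ < Tl³⁺ (isoelectronic, higher Z=82 is smaller); Tl³⁺ < Hg²⁺ (both 78 e⁻, Z=81>80).

Hg²⁺ > Tl³⁺ > Pb⁴⁺ > Sn⁴⁺ > Ge⁴⁺ > Si⁴⁺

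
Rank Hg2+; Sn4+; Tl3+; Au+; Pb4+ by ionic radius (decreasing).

Au+ > Hg2+ > Tl3+ > Pb4+ > Sn4+

Sn4+ has 46 e⁻ (Z=50), Pb4+ has 78 e⁻ (Z=82), Tl3+ has 78 e⁻ (Z=81), Hg2+ has 78 e⁻ (Z=80), Au+ has 78 e⁻ (Z=79). Sn4+ < Pb4+ (same group, period 5 vs 6); Pb4+ < Tl3+ (both 78 e⁻, Z=82>81); Tl3+ < Hg2+ (both 78 e⁻, Z=81>80); Hg2+ < Au+ (both 78 e⁻, Z=80>79).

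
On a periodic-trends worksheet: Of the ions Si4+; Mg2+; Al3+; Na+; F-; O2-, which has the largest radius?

All of these have 10 electrons (isoelectronic). With the same electron cloud, the ion with the most protons pulls it in tightest. Nuclear charges: Si4+ (Z=14), Al3+ (Z=13), Mg2+ (Z=12), Na+ (Z=11), F- (Z=9), O2- (Z=8). Highest Z is smallest.

O2-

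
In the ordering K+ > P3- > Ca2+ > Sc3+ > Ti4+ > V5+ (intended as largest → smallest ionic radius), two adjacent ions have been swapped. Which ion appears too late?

The pair K+, P3- is the wrong way round — they are isoelectronic (18 e⁻) and K has more protons than P (19 vs 15), making K+ smaller. All other adjacent pairs agree with periodic trends, so P3- is the misplaced ion.

P3-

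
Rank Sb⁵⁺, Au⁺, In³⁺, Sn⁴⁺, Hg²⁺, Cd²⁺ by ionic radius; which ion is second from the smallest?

Electron counts and nuclear charges: Sb⁵⁺ has 46 e⁻ (Z=51), Sn⁴⁺ has 46 e⁻ (Z=50), In³⁺ has 46 e⁻ (Z=49), Cd²⁺ has 46 e⁻ (Z=48), Hg²⁺ has 78 e⁻ (Z=80), Au⁺ has 78 e⁻ (Z=79). Sb⁵⁺ < Sn⁴⁺ (both 46 e⁻, Z=51>50); Sn⁴⁺ < In³⁺ (both 46 e⁻, Z=50>49); In³⁺ < Cd²⁺ (both 46 e⁻, Z=49>48); Cd²⁺ < Hg²⁺ (same group, 1 shell fewer); Hg²⁺ < Au⁺ (both 78 e⁻, Z=80>79).
So the order is Sb⁵⁺ < Sn⁴⁺ < In³⁺ < Cd²⁺ < Hg²⁺ < Au⁺; the 2nd-smallest ion is Sn⁴⁺.

Sn⁴⁺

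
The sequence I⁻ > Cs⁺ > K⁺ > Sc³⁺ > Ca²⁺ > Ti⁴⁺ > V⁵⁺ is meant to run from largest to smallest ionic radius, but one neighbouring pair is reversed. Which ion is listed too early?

Check each adjacent pair. Sc³⁺ and Ca²⁺ are reversed: Sc³⁺ and Ca²⁺ share 18 electrons; the higher nuclear charge on Sc (Z=21) contracts it more, so Sc³⁺ < Ca²⁺. No other neighbouring pair contradicts the periodic trends, so Sc³⁺ is the ion listed too early.

Sc³⁺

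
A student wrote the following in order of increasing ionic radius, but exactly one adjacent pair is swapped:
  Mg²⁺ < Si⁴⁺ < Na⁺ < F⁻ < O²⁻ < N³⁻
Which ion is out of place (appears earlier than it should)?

Mg²⁺

Check each adjacent pair. Mg²⁺ and Si⁴⁺ are reversed: they are isoelectronic (10 e⁻) and Si has more protons than Mg (14 vs 12), making Si⁴⁺ smaller. No other neighbouring pair contradicts the periodic trends, so Mg²⁺ is the ion listed too early.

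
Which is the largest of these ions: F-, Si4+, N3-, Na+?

N3-

All of these have 10 electrons (isoelectronic). With the same electron cloud, the ion with the most protons pulls it in tightest. Nuclear charges: Si4+ (Z=14), Na+ (Z=11), F- (Z=9), N3- (Z=7). Highest Z is smallest.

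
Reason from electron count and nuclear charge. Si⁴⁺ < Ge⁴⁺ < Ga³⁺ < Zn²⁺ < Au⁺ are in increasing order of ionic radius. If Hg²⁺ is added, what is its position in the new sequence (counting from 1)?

5

First list Z and electron count for each: Si⁴⁺: 10 e⁻, Z=14, Ge⁴⁺: 28 e⁻, Z=32, Ga³⁺: 28 e⁻, Z=31, Zn²⁺: 28 e⁻, Z=30, Hg²⁺: 78 e⁻, Z=80, Au⁺: 78 e⁻, Z=79. Si⁴⁺ < Ge⁴⁺ (same group, period 3 vs 4); Ge⁴⁺ < Ga³⁺ (both 28 e⁻, Z=32>31); Ga³⁺ < Zn²⁺ (isoelectronic, higher Z=31 is smaller); Zn²⁺ < Hg²⁺ (same group, 2 shells fewer); Hg²⁺ < Au⁺ (both 78 e⁻, Z=80>79).
Putting Hg²⁺ in gives Si⁴⁺ < Ge⁴⁺ < Ga³⁺ < Zn²⁺ < Hg²⁺ < Au⁺; it lands at slot 5.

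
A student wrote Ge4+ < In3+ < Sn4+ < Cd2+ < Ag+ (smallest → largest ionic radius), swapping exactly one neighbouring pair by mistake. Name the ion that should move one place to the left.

Sn4+

The pair In3+, Sn4+ is the wrong way round — Sn4+ and In3+ share 46 electrons; the higher nuclear charge on Sn (Z=50) contracts it more, so Sn4+ < In3+. All other adjacent pairs agree with periodic trends, so Sn4+ is the misplaced ion.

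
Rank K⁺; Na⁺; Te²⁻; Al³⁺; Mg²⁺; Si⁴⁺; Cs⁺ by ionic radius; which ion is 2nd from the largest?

Cs⁺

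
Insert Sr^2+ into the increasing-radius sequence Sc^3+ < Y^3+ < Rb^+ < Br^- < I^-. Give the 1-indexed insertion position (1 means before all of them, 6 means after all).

3

Tabulating Z and e⁻: Sc^3+ has 18 e⁻ (Z=21), Y^3+ has 36 e⁻ (Z=39), Sr^2+ has 36 e⁻ (Z=38), Rb^+ has 36 e⁻ (Z=37), Br^- has 36 e⁻ (Z=35), I^- has 54 e⁻ (Z=53). Sc^3+ < Y^3+ (same group, period 4 vs 5); Y^3+ < Sr^2+ (isoelectronic, higher Z=39 is smaller); Sr^2+ < Rb^+ (isoelectronic, higher Z=38 is smaller); Rb^+ < Br^- (both 36 e⁻, Z=37>35); Br^- < I^- (same group, 1 shell fewer).
Putting Sr^2+ in gives Sc^3+ < Y^3+ < Sr^2+ < Rb^+ < Br^- < I^-; it lands at slot 3.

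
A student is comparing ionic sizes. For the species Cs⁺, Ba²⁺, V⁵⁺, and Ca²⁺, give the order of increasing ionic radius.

V⁵⁺ < Ca²⁺ < Ba²⁺ < Cs⁺

Work out protons and electrons: V⁵⁺ (Z=23, 18 e⁻), Ca²⁺ (Z=20, 18 e⁻), Ba²⁺ (Z=56, 54 e⁻), Cs⁺ (Z=55, 54 e⁻). V⁵⁺ < Ca²⁺ (isoelectronic, higher Z=23 is smaller); Ca²⁺ < Ba²⁺ (same group, period 4 vs 6); Ba²⁺ < Cs⁺ (isoelectronic, higher Z=56 is smaller).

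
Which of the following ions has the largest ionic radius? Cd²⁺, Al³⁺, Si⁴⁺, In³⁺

First list Z and electron count for each: Si⁴⁺: 10 e⁻, Z=14, Al³⁺: 10 e⁻, Z=13, In³⁺: 46 e⁻, Z=49, Cd²⁺: 46 e⁻, Z=48. Si⁴⁺ < Al³⁺ (both 10 e⁻, Z=14>13); Al³⁺ < In³⁺ (same group, 2 shells fewer); In³⁺ < Cd²⁺ (isoelectronic, higher Z=49 is smaller).

Cd²⁺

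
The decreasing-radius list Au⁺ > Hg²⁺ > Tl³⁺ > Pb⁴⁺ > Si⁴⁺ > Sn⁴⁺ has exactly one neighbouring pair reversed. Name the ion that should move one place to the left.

Sn⁴⁺

Scanning neighbour by neighbour, only Si⁴⁺/Sn⁴⁺ violates a trend: both in group 14 with the same charge; Si⁴⁺ (period 3) has the smaller radius. That makes Sn⁴⁺ the one sitting a position late relative to where it belongs.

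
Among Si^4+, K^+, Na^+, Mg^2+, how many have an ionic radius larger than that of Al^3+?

3

Work out protons and electrons: Si^4+: 10 e⁻, Z=14, Al^3+: 10 e⁻, Z=13, Mg^2+: 10 e⁻, Z=12, Na^+: 10 e⁻, Z=11, K^+: 18 e⁻, Z=19. Si^4+ < Al^3+ (isoelectronic, higher Z=14 is smaller); Al^3+ < Mg^2+ (isoelectronic, higher Z=13 is smaller); Mg^2+ < Na^+ (isoelectronic, higher Z=12 is smaller); Na^+ < K^+ (same group, 1 shell fewer).
Overall: Si^4+ < Al^3+ < Mg^2+ < Na^+ < K^+. Al^3+ has 1 below it and 3 above. So 3 are larger.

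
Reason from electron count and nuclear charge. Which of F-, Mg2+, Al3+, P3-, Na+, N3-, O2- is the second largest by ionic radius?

N3-

First list Z and electron count for each: Al3+: 10 e⁻, Z=13, Mg2+: 10 e⁻, Z=12, Na+: 10 e⁻, Z=11, F-: 10 e⁻, Z=9, O2-: 10 e⁻, Z=8, N3-: 10 e⁻, Z=7, P3-: 18 e⁻, Z=15. Al3+ < Mg2+ (both 10 e⁻, Z=13>12); Mg2+ < Na+ (both 10 e⁻, Z=12>11); Na+ < F- (isoelectronic, higher Z=11 is smaller); F- < O2- (isoelectronic, higher Z=9 is smaller); O2- < N3- (isoelectronic, higher Z=8 is smaller); N3- < P3- (same group, period 2 vs 3).
Full ascending order: Al3+ < Mg2+ < Na+ < F- < O2- < N3- < P3-. Counting from the largest, position 2 is N3-.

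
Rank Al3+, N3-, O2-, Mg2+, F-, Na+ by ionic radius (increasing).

Al3+ < Mg2+ < Na+ < F- < O2- < N3-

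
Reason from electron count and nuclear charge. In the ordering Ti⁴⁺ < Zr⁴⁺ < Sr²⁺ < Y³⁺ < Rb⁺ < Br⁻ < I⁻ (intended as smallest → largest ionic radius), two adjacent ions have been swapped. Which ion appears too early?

The pair Sr²⁺, Y³⁺ is the wrong way round — Y³⁺ and Sr²⁺ share 36 electrons; the higher nuclear charge on Y (Z=39) contracts it more, so Y³⁺ < Sr²⁺. All other adjacent pairs agree with periodic trends, so Sr²⁺ is the misplaced ion.

Sr²⁺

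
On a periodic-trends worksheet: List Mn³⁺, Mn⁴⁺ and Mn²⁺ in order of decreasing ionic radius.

Mn²⁺ > Mn³⁺ > Mn⁴⁺

Same element, different charge: the more highly charged cation has fewer electrons and a greater effective nuclear charge per electron, making Mn⁴⁺ the smallest.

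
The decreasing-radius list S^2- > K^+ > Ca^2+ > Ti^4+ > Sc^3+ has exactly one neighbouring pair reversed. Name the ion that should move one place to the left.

Sc^3+

The pair Ti^4+, Sc^3+ is the wrong way round — Ti^4+ and Sc^3+ share 18 electrons; the higher nuclear charge on Ti (Z=22) contracts it more, so Ti^4+ < Sc^3+. All other adjacent pairs agree with periodic trends, so Sc^3+ is the misplaced ion.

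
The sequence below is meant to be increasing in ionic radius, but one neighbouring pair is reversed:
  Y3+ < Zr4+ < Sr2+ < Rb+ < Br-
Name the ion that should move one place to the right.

Scanning neighbour by neighbour, only Y3+/Zr4+ violates a trend: both have 36 electrons but Z(Zr)=40 > Z(Y)=39, so Zr4+ should be the smaller of the two. That makes Y3+ the one sitting a position early relative to where it belongs.

Y3+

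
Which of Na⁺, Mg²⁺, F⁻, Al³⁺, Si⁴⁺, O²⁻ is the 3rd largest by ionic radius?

Na⁺

Each ion has 10 electrons. The ranking follows nuclear charge in reverse — greater Z gives a smaller radius. Si⁴⁺ (Z=14), Al³⁺ (Z=13), Mg²⁺ (Z=12), Na⁺ (Z=11), F⁻ (Z=9), O²⁻ (Z=8).
That gives Si⁴⁺ < Al³⁺ < Mg²⁺ < Na⁺ < F⁻ < O²⁻. From the largest end, number 3 is Na⁺.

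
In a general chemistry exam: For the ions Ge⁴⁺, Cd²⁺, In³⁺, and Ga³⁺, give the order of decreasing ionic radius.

Cd²⁺ > In³⁺ > Ga³⁺ > Ge⁴⁺

Tabulating Z and e⁻: Ge⁴⁺: 28 e⁻, Z=32, Ga³⁺: 28 e⁻, Z=31, In³⁺: 46 e⁻, Z=49, Cd²⁺: 46 e⁻, Z=48. Ge⁴⁺ < Ga³⁺ (both 28 e⁻, Z=32>31); Ga³⁺ < In³⁺ (same group, period 4 vs 5); In³⁺ < Cd²⁺ (isoelectronic, higher Z=49 is smaller).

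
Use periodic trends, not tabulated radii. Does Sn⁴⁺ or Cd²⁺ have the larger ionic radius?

Each ion has 46 electrons. The ranking follows nuclear charge in reverse — greater Z gives a smaller radius. Sn⁴⁺ (Z=50), Cd²⁺ (Z=48).

Cd²⁺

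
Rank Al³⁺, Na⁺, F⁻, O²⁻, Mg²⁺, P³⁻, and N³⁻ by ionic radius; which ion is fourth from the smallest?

F⁻

Electron counts and nuclear charges: Al³⁺: 10 e⁻, Z=13, Mg²⁺: 10 e⁻, Z=12, Na⁺: 10 e⁻, Z=11, F⁻: 10 e⁻, Z=9, O²⁻: 10 e⁻, Z=8, N³⁻: 10 e⁻, Z=7, P³⁻: 18 e⁻, Z=15. Al³⁺ < Mg²⁺ (isoelectronic, higher Z=13 is smaller); Mg²⁺ < Na⁺ (both 10 e⁻, Z=12>11); Na⁺ < F⁻ (both 10 e⁻, Z=11>9); F⁻ < O²⁻ (both 10 e⁻, Z=9>8); O²⁻ < N³⁻ (both 10 e⁻, Z=8>7); N³⁻ < P³⁻ (same group, period 2 vs 3).
Ordering: Al³⁺ < Mg²⁺ < Na⁺ < F⁻ < O²⁻ < N³⁻ < P³⁻. The fourth smallest is F⁻.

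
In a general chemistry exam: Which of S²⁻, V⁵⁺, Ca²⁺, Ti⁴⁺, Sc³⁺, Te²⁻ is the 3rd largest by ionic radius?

Ca²⁺

V⁵⁺ (Z=23, 18 e⁻), Ti⁴⁺ (Z=22, 18 e⁻), Sc³⁺ (Z=21, 18 e⁻), Ca²⁺ (Z=20, 18 e⁻), S²⁻ (Z=16, 18 e⁻), Te²⁻ (Z=52, 54 e⁻). V⁵⁺ < Ti⁴⁺ (isoelectronic, higher Z=23 is smaller); Ti⁴⁺ < Sc³⁺ (isoelectronic, higher Z=22 is smaller); Sc³⁺ < Ca²⁺ (both 18 e⁻, Z=21>20); Ca²⁺ < S²⁻ (both 18 e⁻, Z=20>16); S²⁻ < Te²⁻ (same group, period 3 vs 5).
Ordering: V⁵⁺ < Ti⁴⁺ < Sc³⁺ < Ca²⁺ < S²⁻ < Te²⁻. The 3rd largest is Ca²⁺.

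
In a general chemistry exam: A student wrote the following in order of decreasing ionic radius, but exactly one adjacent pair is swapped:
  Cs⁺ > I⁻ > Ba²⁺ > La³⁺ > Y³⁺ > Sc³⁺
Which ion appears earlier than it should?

Scanning neighbour by neighbour, only Cs⁺/I⁻ violates a trend: they are isoelectronic (54 e⁻) and Cs has more protons than I (55 vs 53), making Cs⁺ smaller. That makes Cs⁺ the one sitting a position early relative to where it belongs.

Cs⁺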